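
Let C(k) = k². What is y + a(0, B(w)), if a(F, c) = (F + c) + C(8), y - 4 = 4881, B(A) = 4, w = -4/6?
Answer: 4953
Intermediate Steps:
w = -⅔ (w = -4*⅙ = -⅔ ≈ -0.66667)
y = 4885 (y = 4 + 4881 = 4885)
a(F, c) = 64 + F + c (a(F, c) = (F + c) + 8² = (F + c) + 64 = 64 + F + c)
y + a(0, B(w)) = 4885 + (64 + 0 + 4) = 4885 + 68 = 4953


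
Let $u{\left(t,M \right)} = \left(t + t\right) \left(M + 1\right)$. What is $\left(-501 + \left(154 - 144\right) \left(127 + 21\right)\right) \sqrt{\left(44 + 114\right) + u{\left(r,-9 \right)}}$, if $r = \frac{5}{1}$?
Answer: $979 \sqrt{78} \approx 8646.3$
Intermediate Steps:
$r = 5$ ($r = 5 \cdot 1 = 5$)
$u{\left(t,M \right)} = 2 t \left(1 + M\right)$
$\left(-501 + \left(154 - 144\right) \left(127 + 21\right)\right) \sqrt{\left(44 + 114\right) + u{\left(r,-9 \right)}} = \left(-501 + \left(154 - 144\right) \left(127 + 21\right)\right) \sqrt{\left(44 + 114\right) + 2 \cdot 5 \left(1 - 9\right)} = \left(-501 + 10 \cdot 148\right) \sqrt{158 + 2 \cdot 5 \left(-8\right)} = \left(-501 + 1480\right) \sqrt{158 - 80} = 979 \sqrt{78}$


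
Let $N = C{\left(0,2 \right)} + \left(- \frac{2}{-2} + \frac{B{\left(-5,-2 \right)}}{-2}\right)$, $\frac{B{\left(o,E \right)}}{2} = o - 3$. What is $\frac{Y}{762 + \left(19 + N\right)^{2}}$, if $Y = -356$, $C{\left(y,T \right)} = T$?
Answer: $- \frac{178}{831} \approx -0.2142$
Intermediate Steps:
$B{\left(o,E \right)} = -6 + 2 o$ ($B{\left(o,E \right)} = 2 \left(o - 3\right) = 2 \left(-3 + o\right) = -6 + 2 o$)
$N = 11$ ($N = 2 - \left(-1 - \frac{-6 + 2 \left(-5\right)}{-2}\right) = 2 - \left(-1 - \left(-6 - 10\right) \left(- \frac{1}{2}\right)\right) = 2 + \left(1 - -8\right) = 2 + \left(1 + 8\right) = 2 + 9 = 11$)
$\frac{Y}{762 + \left(19 + N\right)^{2}} = \frac{1}{762 + \left(19 + 11\right)^{2}} \left(-356\right) = \frac{1}{762 + 30^{2}} \left(-356\right) = \frac{1}{762 + 900} \left(-356\right) = \frac{1}{1662} \left(-356\right) = - \frac{178}{831}$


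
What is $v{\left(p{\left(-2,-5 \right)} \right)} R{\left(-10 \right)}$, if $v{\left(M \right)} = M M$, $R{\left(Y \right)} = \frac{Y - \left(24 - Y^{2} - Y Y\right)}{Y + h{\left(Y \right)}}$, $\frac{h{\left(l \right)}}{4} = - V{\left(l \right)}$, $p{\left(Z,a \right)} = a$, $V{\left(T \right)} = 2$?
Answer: $- \frac{2075}{9} \approx -230.56$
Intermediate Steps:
$h{\left(l \right)} = -8$ ($h{\left(l \right)} = 4 \left(\left(-1\right) 2\right) = 4 \left(-2\right) = -8$)
$R{\left(Y \right)} = \frac{-24 + Y + 2 Y^{2}}{-8 + Y}$ ($R{\left(Y \right)} = \frac{Y - \left(24 - Y^{2} - Y Y\right)}{Y - 8} = \frac{Y + \left(\left(Y^{2} + Y^{2}\right) - 24\right)}{-8 + Y} = \frac{Y + \left(2 Y^{2} - 24\right)}{-8 + Y} = \frac{Y + \left(-24 + 2 Y^{2}\right)}{-8 + Y} = \frac{-24 + Y + 2 Y^{2}}{-8 + Y}$)
$v{\left(M \right)} = M^{2}$
$v{\left(p{\left(-2,-5 \right)} \right)} R{\left(-10 \right)} = \left(-5\right)^{2} \frac{-24 - 10 + 2 \left(-10\right)^{2}}{-8 - 10} = 25 \frac{-24 - 10 + 2 \cdot 100}{-18} = 25 \left(- \frac{-24 - 10 + 200}{18}\right) = 25 \left(\left(- \frac{1}{18}\right) 166\right) = 25 \left(- \frac{83}{9}\right) = - \frac{2075}{9}$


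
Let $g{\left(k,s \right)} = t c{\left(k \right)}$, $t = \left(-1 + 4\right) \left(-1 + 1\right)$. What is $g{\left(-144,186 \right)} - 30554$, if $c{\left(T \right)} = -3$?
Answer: $-30554$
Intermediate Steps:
$t = 0$ ($t = 3 \cdot 0 = 0$)
$g{\left(k,s \right)} = 0$ ($g{\left(k,s \right)} = 0 \left(-3\right) = 0$)
$g{\left(-144,186 \right)} - 30554 = 0 - 30554 = -30554$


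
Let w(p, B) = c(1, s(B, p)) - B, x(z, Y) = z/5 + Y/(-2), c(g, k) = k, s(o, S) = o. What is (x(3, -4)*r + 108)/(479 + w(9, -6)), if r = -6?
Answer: 462/2395 ≈ 0.19290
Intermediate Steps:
x(z, Y) = -Y/2 + z/5 (x(z, Y) = z*(⅕) + Y*(-½) = z/5 - Y/2 = -Y/2 + z/5)
w(p, B) = 0 (w(p, B) = B - B = 0)
(x(3, -4)*r + 108)/(479 + w(9, -6)) = ((-½*(-4) + (⅕)*3)*(-6) + 108)/(479 + 0) = ((2 + ⅗)*(-6) + 108)/479 = ((13/5)*(-6) + 108)*(1/479) = (-78/5 + 108)*(1/479) = (462/5)*(1/479) = 462/2395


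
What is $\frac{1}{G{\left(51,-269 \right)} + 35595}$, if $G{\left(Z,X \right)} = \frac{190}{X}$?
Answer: $\frac{269}{9574865} \approx 2.8094 \cdot 10^{-5}$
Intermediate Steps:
$\frac{1}{G{\left(51,-269 \right)} + 35595} = \frac{1}{\frac{190}{-269} + 35595} = \frac{1}{190 \left(- \frac{1}{269}\right) + 35595} = \frac{1}{- \frac{190}{269} + 35595} = \frac{1}{\frac{9574865}{269}} = \frac{269}{9574865}$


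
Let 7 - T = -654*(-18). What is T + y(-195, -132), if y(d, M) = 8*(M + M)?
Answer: -13877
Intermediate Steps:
y(d, M) = 16*M (y(d, M) = 8*(2*M) = 16*M)
T = -11765 (T = 7 - (-654)*(-18) = 7 - 1*11772 = 7 - 11772 = -11765)
T + y(-195, -132) = -11765 + 16*(-132) = -11765 - 2112 = -13877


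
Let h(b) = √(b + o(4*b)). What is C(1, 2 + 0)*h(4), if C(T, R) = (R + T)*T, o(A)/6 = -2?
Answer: 6*I*√2 ≈ 8.4853*I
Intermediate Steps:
o(A) = -12 (o(A) = 6*(-2) = -12)
C(T, R) = T*(R + T)
h(b) = √(-12 + b) (h(b) = √(b - 12) = √(-12 + b))
C(1, 2 + 0)*h(4) = (1*((2 + 0) + 1))*√(-12 + 4) = (1*(2 + 1))*√(-8) = (1*3)*(2*I*√2) = 3*(2*I*√2) = 6*I*√2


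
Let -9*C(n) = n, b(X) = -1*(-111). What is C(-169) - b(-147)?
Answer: -830/9 ≈ -92.222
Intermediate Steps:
b(X) = 111
C(n) = -n/9
C(-169) - b(-147) = -⅑*(-169) - 1*111 = 169/9 - 111 = -830/9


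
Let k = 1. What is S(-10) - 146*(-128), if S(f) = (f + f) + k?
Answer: 18669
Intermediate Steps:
S(f) = 1 + 2*f (S(f) = (f + f) + 1 = 2*f + 1 = 1 + 2*f)
S(-10) - 146*(-128) = (1 + 2*(-10)) - 146*(-128) = (1 - 20) + 18688 = -19 + 18688 = 18669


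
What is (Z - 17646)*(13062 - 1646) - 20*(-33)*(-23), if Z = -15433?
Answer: -377645044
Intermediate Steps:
(Z - 17646)*(13062 - 1646) - 20*(-33)*(-23) = (-15433 - 17646)*(13062 - 1646) - 20*(-33)*(-23) = -33079*11416 - (-660)*(-23) = -377629864 - 1*15180 = -377629864 - 15180 = -377645044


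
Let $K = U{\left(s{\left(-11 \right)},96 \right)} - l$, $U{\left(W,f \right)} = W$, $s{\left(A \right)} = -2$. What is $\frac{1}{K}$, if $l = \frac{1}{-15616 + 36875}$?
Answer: $- \frac{21259}{42519} \approx -0.49999$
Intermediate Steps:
$l = \frac{1}{21259} \approx 4.7039 \cdot 10^{-5}$
$K = - \frac{42519}{21259}$ ($K = -2 - \frac{1}{21259} = - \frac{42519}{21259} \approx -2.0$)
$\frac{1}{K} = \frac{1}{- \frac{42519}{21259}} = - \frac{21259}{42519}$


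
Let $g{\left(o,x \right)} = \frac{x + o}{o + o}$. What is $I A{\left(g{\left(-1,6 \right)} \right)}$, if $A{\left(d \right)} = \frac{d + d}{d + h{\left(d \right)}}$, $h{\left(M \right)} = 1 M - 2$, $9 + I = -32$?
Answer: $- \frac{205}{7} \approx -29.286$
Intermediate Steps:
$I = -41$ ($I = -9 - 32 = -41$)
$g{\left(o,x \right)} = \frac{o + x}{2 o}$
$h{\left(M \right)} = -2 + M$ ($h{\left(M \right)} = M - 2 = -2 + M$)
$A{\left(d \right)} = \frac{2 d}{-2 + 2 d}$ ($A{\left(d \right)} = \frac{d + d}{d + \left(-2 + d\right)} = \frac{2 d}{-2 + 2 d}$)
$I A{\left(g{\left(-1,6 \right)} \right)} = - 41 \frac{\frac{1}{2} \frac{1}{-1} \left(-1 + 6\right)}{-1 + \frac{-1 + 6}{2 \left(-1\right)}} = - 41 \frac{\frac{1}{2} \left(-1\right) 5}{-1 + \frac{1}{2} \left(-1\right) 5} = - 41 \left(- \frac{5}{2 \left(-1 - \frac{5}{2}\right)}\right) = - 41 \left(- \frac{5}{2 \left(- \frac{7}{2}\right)}\right) = - 41 \left(\left(- \frac{5}{2}\right) \left(- \frac{2}{7}\right)\right) = \left(-41\right) \frac{5}{7} = - \frac{205}{7}$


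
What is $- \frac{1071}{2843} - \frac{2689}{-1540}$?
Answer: $\frac{5995487}{4378220} \approx 1.3694$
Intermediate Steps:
$- \frac{1071}{2843} - \frac{2689}{-1540} = \left(-1071\right) \frac{1}{2843} - - \frac{2689}{1540} = - \frac{1071}{2843} + \frac{2689}{1540} = \frac{5995487}{4378220}$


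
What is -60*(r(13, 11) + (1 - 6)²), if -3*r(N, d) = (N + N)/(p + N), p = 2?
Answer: -4396/3 ≈ -1465.3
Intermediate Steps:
r(N, d) = -2*N/(3*(2 + N)) (r(N, d) = -(N + N)/(3*(2 + N)) = -2*N/(3*(2 + N)))
-60*(r(13, 11) + (1 - 6)²) = -60*(-2*13/(6 + 3*13) + (1 - 6)²) = -60*(-2*13/(6 + 39) + (-5)²) = -60*(-2*13/45 + 25) = -60*(-2*13*1/45 + 25) = -60*(-26/45 + 25) = -60*1099/45 = -4396/3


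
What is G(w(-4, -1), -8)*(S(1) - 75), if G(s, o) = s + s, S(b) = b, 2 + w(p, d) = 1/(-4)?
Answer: 333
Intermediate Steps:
w(p, d) = -9/4 (w(p, d) = -2 + 1/(-4) = -2 - 1/4 = -9/4)
G(s, o) = 2*s
G(w(-4, -1), -8)*(S(1) - 75) = (2*(-9/4))*(1 - 75) = -9/2*(-74) = 333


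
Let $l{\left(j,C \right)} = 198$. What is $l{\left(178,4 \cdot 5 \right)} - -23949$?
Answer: $24147$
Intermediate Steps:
$l{\left(178,4 \cdot 5 \right)} - -23949 = 198 - -23949 = 198 + 23949 = 24147$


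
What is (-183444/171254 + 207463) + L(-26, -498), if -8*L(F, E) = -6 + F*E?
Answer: 70503277999/342508 ≈ 2.0584e+5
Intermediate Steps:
L(F, E) = ¾ - E*F/8 (L(F, E) = -(-6 + F*E)/8 = -(-6 + E*F)/8 = ¾ - E*F/8)
(-183444/171254 + 207463) + L(-26, -498) = (-183444/171254 + 207463) + (¾ - ⅛*(-498)*(-26)) = (-183444*1/171254 + 207463) + (¾ - 3237/2) = (-91722/85627 + 207463) - 6471/4 = 17764342579/85627 - 6471/4 = 70503277999/342508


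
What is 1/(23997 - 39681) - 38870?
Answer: -609637081/15684 ≈ -38870.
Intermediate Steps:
1/(23997 - 39681) - 38870 = 1/(-15684) - 38870 = -1/15684 - 38870 = -609637081/15684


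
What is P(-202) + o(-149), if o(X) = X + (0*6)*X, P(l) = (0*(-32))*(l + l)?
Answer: -149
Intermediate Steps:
P(l) = 0 (P(l) = 0*(2*l) = 0)
o(X) = X (o(X) = X + 0*X = X + 0 = X)
P(-202) + o(-149) = 0 - 149 = -149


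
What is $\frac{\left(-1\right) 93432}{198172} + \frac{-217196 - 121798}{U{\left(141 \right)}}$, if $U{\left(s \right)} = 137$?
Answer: $- \frac{16797979788}{6787391} \approx -2474.9$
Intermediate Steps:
$\frac{\left(-1\right) 93432}{198172} + \frac{-217196 - 121798}{U{\left(141 \right)}} = \frac{\left(-1\right) 93432}{198172} + \frac{-217196 - 121798}{137} = \left(-93432\right) \frac{1}{198172} + \left(-217196 - 121798\right) \frac{1}{137} = - \frac{23358}{49543} - \frac{338994}{137} = - \frac{16797979788}{6787391}$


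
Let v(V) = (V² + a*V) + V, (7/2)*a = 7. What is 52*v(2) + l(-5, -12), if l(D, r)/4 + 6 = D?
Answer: 476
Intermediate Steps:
a = 2 (a = (2/7)*7 = 2)
l(D, r) = -24 + 4*D
v(V) = V² + 3*V (v(V) = (V² + 2*V) + V = V² + 3*V)
52*v(2) + l(-5, -12) = 52*(2*(3 + 2)) + (-24 + 4*(-5)) = 52*(2*5) + (-24 - 20) = 52*10 - 44 = 520 - 44 = 476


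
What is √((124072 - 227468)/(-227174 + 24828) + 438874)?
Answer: 10*√44923089303057/101173 ≈ 662.48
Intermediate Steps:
√((124072 - 227468)/(-227174 + 24828) + 438874) = √(-103396/(-202346) + 438874) = √(-103396*(-1/202346) + 438874) = √(51698/101173 + 438874) = √(44402250900/101173) = 10*√44923089303057/101173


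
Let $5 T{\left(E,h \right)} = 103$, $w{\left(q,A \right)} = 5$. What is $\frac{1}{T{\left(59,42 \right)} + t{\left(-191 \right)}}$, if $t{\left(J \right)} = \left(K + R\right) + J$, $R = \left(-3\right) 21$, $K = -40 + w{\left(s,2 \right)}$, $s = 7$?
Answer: $- \frac{5}{1342} \approx -0.0037258$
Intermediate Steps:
$T{\left(E,h \right)} = \frac{103}{5}$ ($T{\left(E,h \right)} = \frac{1}{5} \cdot 103 = \frac{103}{5}$)
$K = -35$ ($K = -40 + 5 = -35$)
$R = -63$
$t{\left(J \right)} = -98 + J$ ($t{\left(J \right)} = \left(-35 - 63\right) + J = -98 + J$)
$\frac{1}{T{\left(59,42 \right)} + t{\left(-191 \right)}} = \frac{1}{\frac{103}{5} - 289} = \frac{1}{- \frac{1342}{5}} = - \frac{5}{1342}$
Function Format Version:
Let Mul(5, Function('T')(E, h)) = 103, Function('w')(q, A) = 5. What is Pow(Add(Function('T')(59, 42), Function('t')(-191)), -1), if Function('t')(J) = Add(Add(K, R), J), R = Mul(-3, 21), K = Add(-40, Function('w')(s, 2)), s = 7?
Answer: Rational(-5, 1342) ≈ -0.0037258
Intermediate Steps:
Function('T')(E, h) = Rational(103, 5) (Function('T')(E, h) = Mul(Rational(1, 5), 103) = Rational(103, 5))
K = -35 (K = Add(-40, 5) = -35)
R = -63
Function('t')(J) = Add(-98, J) (Function('t')(J) = Add(Add(-35, -63), J) = Add(-98, J))
Pow(Add(Function('T')(59, 42), Function('t')(-191)), -1) = Pow(Add(Rational(103, 5), Add(-98, -191)), -1) = Pow(Add(Rational(103, 5), -289), -1) = Pow(Rational(-1342, 5), -1) = Rational(-5, 1342)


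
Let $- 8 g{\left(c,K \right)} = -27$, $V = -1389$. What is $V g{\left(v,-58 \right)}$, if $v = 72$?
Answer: $- \frac{37503}{8} \approx -4687.9$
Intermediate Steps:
$g{\left(c,K \right)} = \frac{27}{8}$ ($g{\left(c,K \right)} = \left(- \frac{1}{8}\right) \left(-27\right) = \frac{27}{8}$)
$V g{\left(v,-58 \right)} = \left(-1389\right) \frac{27}{8} = - \frac{37503}{8}$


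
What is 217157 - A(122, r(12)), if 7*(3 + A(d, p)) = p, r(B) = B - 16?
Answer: 1520124/7 ≈ 2.1716e+5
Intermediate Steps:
r(B) = -16 + B
A(d, p) = -3 + p/7
217157 - A(122, r(12)) = 217157 - (-3 + (-16 + 12)/7) = 217157 - (-3 + (⅐)*(-4)) = 217157 - (-3 - 4/7) = 217157 - 1*(-25/7) = 217157 + 25/7 = 1520124/7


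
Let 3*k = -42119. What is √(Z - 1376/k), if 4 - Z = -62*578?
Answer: 4*√3973793627342/42119 ≈ 189.31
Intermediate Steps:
Z = 35840 (Z = 4 - (-62)*578 = 4 - 1*(-35836) = 4 + 35836 = 35840)
k = -42119/3 (k = (⅓)*(-42119) = -42119/3 ≈ -14040.)
√(Z - 1376/k) = √(35840 - 1376/(-42119/3)) = √(35840 - 1376*(-3/42119)) = √(35840 + 4128/42119) = √(1509549088/42119) = 4*√3973793627342/42119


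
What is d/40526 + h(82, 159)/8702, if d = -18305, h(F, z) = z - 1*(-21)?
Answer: -75997715/176328626 ≈ -0.43100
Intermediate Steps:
h(F, z) = 21 + z (h(F, z) = z + 21 = 21 + z)
d/40526 + h(82, 159)/8702 = -18305/40526 + (21 + 159)/8702 = -18305*1/40526 + 180*(1/8702) = -18305/40526 + 90/4351 = -75997715/176328626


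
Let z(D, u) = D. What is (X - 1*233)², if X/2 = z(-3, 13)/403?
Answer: 8818149025/162409 ≈ 54296.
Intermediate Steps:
X = -6/403 (X = 2*(-3/403) = -6/403 ≈ -0.014888)
(X - 1*233)² = (-6/403 - 1*233)² = (-6/403 - 233)² = (-93905/403)² = 8818149025/162409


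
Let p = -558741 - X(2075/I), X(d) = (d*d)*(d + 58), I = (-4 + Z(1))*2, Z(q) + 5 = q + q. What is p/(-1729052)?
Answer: -3904819071/4744518688 ≈ -0.82302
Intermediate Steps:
Z(q) = -5 + 2*q (Z(q) = -5 + (q + q) = -5 + 2*q)
I = -14 (I = (-4 + (-5 + 2*1))*2 = (-4 + (-5 + 2))*2 = (-4 - 3)*2 = -7*2 = -14)
X(d) = d**2*(58 + d)
p = 3904819071/2744 (p = -558741 - (2075/(-14))**2*(58 + 2075/(-14)) = -558741 - (2075*(-1/14))**2*(58 + 2075*(-1/14)) = -558741 - (-2075/14)**2*(58 - 2075/14) = -558741 - 4305625*(-1263)/(196*14) = -558741 - 1*(-5438004375/2744) = -558741 + 5438004375/2744 = 3904819071/2744 ≈ 1.4230e+6)
p/(-1729052) = (3904819071/2744)/(-1729052) = (3904819071/2744)*(-1/1729052) = -3904819071/4744518688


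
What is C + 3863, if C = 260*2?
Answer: 4383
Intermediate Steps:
C = 520
C + 3863 = 520 + 3863 = 4383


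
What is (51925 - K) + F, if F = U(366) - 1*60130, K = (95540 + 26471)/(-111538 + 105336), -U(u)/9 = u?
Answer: -71194787/6202 ≈ -11479.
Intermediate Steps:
U(u) = -9*u
K = -122011/6202 (K = 122011/(-6202) = 122011*(-1/6202) = -122011/6202 ≈ -19.673)
F = -63424 (F = -9*366 - 1*60130 = -3294 - 60130 = -63424)
(51925 - K) + F = (51925 - 1*(-122011/6202)) - 63424 = (51925 + 122011/6202) - 63424 = 322160861/6202 - 63424 = -71194787/6202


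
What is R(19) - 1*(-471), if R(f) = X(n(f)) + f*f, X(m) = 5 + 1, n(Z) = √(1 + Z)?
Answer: 838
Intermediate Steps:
X(m) = 6
R(f) = 6 + f² (R(f) = 6 + f*f = 6 + f²)
R(19) - 1*(-471) = (6 + 19²) - 1*(-471) = (6 + 361) + 471 = 367 + 471 = 838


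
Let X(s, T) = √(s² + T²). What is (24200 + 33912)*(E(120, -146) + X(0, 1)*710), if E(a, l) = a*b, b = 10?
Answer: 110993920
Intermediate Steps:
E(a, l) = 10*a (E(a, l) = a*10 = 10*a)
X(s, T) = √(T² + s²)
(24200 + 33912)*(E(120, -146) + X(0, 1)*710) = (24200 + 33912)*(10*120 + √(1² + 0²)*710) = 58112*(1200 + √(1 + 0)*710) = 58112*(1200 + √1*710) = 58112*(1200 + 1*710) = 58112*(1200 + 710) = 58112*1910 = 110993920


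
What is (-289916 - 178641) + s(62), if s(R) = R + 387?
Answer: -468108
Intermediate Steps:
s(R) = 387 + R
(-289916 - 178641) + s(62) = (-289916 - 178641) + (387 + 62) = -468557 + 449 = -468108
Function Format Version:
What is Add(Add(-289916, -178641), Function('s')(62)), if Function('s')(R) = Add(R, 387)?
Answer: -468108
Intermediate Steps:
Function('s')(R) = Add(387, R)
Add(Add(-289916, -178641), Function('s')(62)) = Add(Add(-289916, -178641), Add(387, 62)) = Add(-468557, 449) = -468108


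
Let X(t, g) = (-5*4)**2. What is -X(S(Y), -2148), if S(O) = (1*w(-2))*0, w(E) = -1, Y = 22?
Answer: -400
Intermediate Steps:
S(O) = 0 (S(O) = (1*(-1))*0 = -1*0 = 0)
X(t, g) = 400 (X(t, g) = (-20)**2 = 400)
-X(S(Y), -2148) = -1*400 = -400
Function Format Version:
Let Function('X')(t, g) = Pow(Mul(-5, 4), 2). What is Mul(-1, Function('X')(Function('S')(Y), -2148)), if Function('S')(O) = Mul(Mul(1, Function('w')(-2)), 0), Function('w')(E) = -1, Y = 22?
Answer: -400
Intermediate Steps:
Function('S')(O) = 0 (Function('S')(O) = Mul(Mul(1, -1), 0) = Mul(-1, 0) = 0)
Function('X')(t, g) = 400 (Function('X')(t, g) = Pow(-20, 2) = 400)
Mul(-1, Function('X')(Function('S')(Y), -2148)) = Mul(-1, 400) = -400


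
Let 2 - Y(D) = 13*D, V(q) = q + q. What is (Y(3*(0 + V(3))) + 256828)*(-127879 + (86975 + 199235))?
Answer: 40627101276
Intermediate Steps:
V(q) = 2*q
Y(D) = 2 - 13*D
(Y(3*(0 + V(3))) + 256828)*(-127879 + (86975 + 199235)) = ((2 - 39*(0 + 2*3)) + 256828)*(-127879 + (86975 + 199235)) = ((2 - 39*(0 + 6)) + 256828)*(-127879 + 286210) = ((2 - 39*6) + 256828)*158331 = ((2 - 13*18) + 256828)*158331 = ((2 - 234) + 256828)*158331 = (-232 + 256828)*158331 = 256596*158331 = 40627101276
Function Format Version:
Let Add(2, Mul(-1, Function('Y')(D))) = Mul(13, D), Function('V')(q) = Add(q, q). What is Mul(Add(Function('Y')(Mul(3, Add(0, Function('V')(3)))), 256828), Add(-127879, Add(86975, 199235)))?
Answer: 40627101276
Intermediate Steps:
Function('V')(q) = Mul(2, q)
Function('Y')(D) = Add(2, Mul(-13, D)) (Function('Y')(D) = Add(2, Mul(-1, Mul(13, D))) = Add(2, Mul(-13, D)))
Mul(Add(Function('Y')(Mul(3, Add(0, Function('V')(3)))), 256828), Add(-127879, Add(86975, 199235))) = Mul(Add(Add(2, Mul(-13, Mul(3, Add(0, Mul(2, 3))))), 256828), Add(-127879, Add(86975, 199235))) = Mul(Add(Add(2, Mul(-13, Mul(3, Add(0, 6)))), 256828), Add(-127879, 286210)) = Mul(Add(Add(2, Mul(-13, Mul(3, 6))), 256828), 158331) = Mul(Add(Add(2, Mul(-13, 18)), 256828), 158331) = Mul(Add(Add(2, -234), 256828), 158331) = Mul(Add(-232, 256828), 158331) = Mul(256596, 158331) = 40627101276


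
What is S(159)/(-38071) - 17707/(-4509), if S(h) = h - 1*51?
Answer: 673636225/171662139 ≈ 3.9242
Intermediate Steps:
S(h) = -51 + h (S(h) = h - 51 = -51 + h)
S(159)/(-38071) - 17707/(-4509) = (-51 + 159)/(-38071) - 17707/(-4509) = 108*(-1/38071) - 17707*(-1/4509) = -108/38071 + 17707/4509 = 673636225/171662139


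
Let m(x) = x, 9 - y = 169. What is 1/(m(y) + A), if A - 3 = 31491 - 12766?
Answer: 1/18568 ≈ 5.3856e-5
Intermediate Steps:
y = -160 (y = 9 - 1*169 = 9 - 169 = -160)
A = 18728 (A = 3 + (31491 - 12766) = 3 + 18725 = 18728)
1/(m(y) + A) = 1/(-160 + 18728) = 1/18568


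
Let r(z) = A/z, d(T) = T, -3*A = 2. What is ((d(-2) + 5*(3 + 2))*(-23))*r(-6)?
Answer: -529/9 ≈ -58.778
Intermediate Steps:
A = -⅔ (A = -⅓*2 = -⅔ ≈ -0.66667)
r(z) = -2/(3*z)
((d(-2) + 5*(3 + 2))*(-23))*r(-6) = ((-2 + 5*(3 + 2))*(-23))*(-⅔/(-6)) = ((-2 + 5*5)*(-23))*(-⅔*(-⅙)) = ((-2 + 25)*(-23))*(⅑) = (23*(-23))*(⅑) = -529*⅑ = -529/9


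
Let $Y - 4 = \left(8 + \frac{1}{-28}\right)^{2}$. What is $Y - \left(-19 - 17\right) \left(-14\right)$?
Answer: $- \frac{342271}{784} \approx -436.57$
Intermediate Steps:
$Y = \frac{52865}{784}$ ($Y = 4 + \left(8 + \frac{1}{-28}\right)^{2} = 4 + \left(8 - \frac{1}{28}\right)^{2} = 4 + \left(\frac{223}{28}\right)^{2} = 4 + \frac{49729}{784} = \frac{52865}{784} \approx 67.43$)
$Y - \left(-19 - 17\right) \left(-14\right) = \frac{52865}{784} - \left(-19 - 17\right) \left(-14\right) = \frac{52865}{784} - \left(-36\right) \left(-14\right) = \frac{52865}{784} - 504 = - \frac{342271}{784}$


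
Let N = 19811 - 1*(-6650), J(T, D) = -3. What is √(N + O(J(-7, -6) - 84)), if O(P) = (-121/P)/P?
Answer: 14*√1021853/87 ≈ 162.67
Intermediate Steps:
O(P) = -121/P²
N = 26461 (N = 19811 + 6650 = 26461)
√(N + O(J(-7, -6) - 84)) = √(26461 - 121/(-3 - 84)²) = √(26461 - 121/(-87)²) = √(26461 - 121*1/7569) = √(26461 - 121/7569) = √(200283188/7569) = 14*√1021853/87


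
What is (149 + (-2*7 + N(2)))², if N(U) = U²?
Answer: 19321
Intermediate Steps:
(149 + (-2*7 + N(2)))² = (149 + (-2*7 + 2²))² = (149 + (-14 + 4))² = (149 - 10)² = 139² = 19321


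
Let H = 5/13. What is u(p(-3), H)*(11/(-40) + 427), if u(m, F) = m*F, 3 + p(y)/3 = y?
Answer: -11817/4 ≈ -2954.3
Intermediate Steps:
p(y) = -9 + 3*y
H = 5/13 (H = 5*(1/13) = 5/13 ≈ 0.38462)
u(m, F) = F*m
u(p(-3), H)*(11/(-40) + 427) = (5*(-9 + 3*(-3))/13)*(11/(-40) + 427) = (5*(-9 - 9)/13)*(11*(-1/40) + 427) = ((5/13)*(-18))*(-11/40 + 427) = -90/13*17069/40 = -11817/4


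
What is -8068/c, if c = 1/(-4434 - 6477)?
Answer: 88029948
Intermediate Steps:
c = -1/10911 (c = 1/(-10911) = -1/10911 ≈ -9.1651e-5)
-8068/c = -8068/(-1/10911) = -8068*(-10911) = 88029948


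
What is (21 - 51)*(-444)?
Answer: 13320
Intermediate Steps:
(21 - 51)*(-444) = -30*(-444) = 13320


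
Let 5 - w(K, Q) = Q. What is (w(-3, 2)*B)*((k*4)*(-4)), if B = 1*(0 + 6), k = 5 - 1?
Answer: -1152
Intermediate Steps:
w(K, Q) = 5 - Q
k = 4
B = 6 (B = 1*6 = 6)
(w(-3, 2)*B)*((k*4)*(-4)) = ((5 - 1*2)*6)*((4*4)*(-4)) = ((5 - 2)*6)*(16*(-4)) = (3*6)*(-64) = 18*(-64) = -1152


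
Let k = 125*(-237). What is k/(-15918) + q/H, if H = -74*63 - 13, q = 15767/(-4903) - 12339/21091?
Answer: 682290653151687/366445915901450 ≈ 1.8619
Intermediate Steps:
q = -393039914/103409173 (q = 15767*(-1/4903) - 12339*1/21091 = -15767/4903 - 12339/21091 = -393039914/103409173 ≈ -3.8008)
k = -29625
H = -4675 (H = -4662 - 13 = -4675)
k/(-15918) + q/H = -29625/(-15918) - 393039914/103409173/(-4675) = -29625*(-1/15918) - 393039914/103409173*(-1/4675) = 9875/5306 + 393039914/483437883775 = 682290653151687/366445915901450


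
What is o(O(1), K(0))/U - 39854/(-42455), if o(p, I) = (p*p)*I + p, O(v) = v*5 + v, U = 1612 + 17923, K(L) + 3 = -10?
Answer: 151786736/165871685 ≈ 0.91508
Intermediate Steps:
K(L) = -13 (K(L) = -3 - 10 = -13)
U = 19535
O(v) = 6*v (O(v) = 5*v + v = 6*v)
o(p, I) = p + I*p² (o(p, I) = p²*I + p = I*p² + p = p + I*p²)
o(O(1), K(0))/U - 39854/(-42455) = ((6*1)*(1 - 78))/19535 - 39854/(-42455) = (6*(1 - 13*6))*(1/19535) - 39854*(-1/42455) = (6*(1 - 78))*(1/19535) + 39854/42455 = (6*(-77))*(1/19535) + 39854/42455 = -462*1/19535 + 39854/42455 = -462/19535 + 39854/42455 = 151786736/165871685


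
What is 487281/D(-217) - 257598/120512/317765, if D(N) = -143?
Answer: -9330090093141297/2738056441120 ≈ -3407.6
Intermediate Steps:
487281/D(-217) - 257598/120512/317765 = 487281/(-143) - 257598/120512/317765 = 487281*(-1/143) - 257598*1/120512*(1/317765) = -487281/143 - 128799/60256*1/317765 = -487281/143 - 128799/19147247840 = -9330090093141297/2738056441120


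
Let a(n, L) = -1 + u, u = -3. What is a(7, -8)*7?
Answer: -28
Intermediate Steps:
a(n, L) = -4 (a(n, L) = -1 - 3 = -4)
a(7, -8)*7 = -4*7 = -28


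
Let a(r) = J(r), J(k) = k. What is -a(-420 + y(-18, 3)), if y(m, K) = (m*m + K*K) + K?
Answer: 84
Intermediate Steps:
y(m, K) = K + K² + m² (y(m, K) = (m² + K²) + K = (K² + m²) + K = K + K² + m²)
a(r) = r
-a(-420 + y(-18, 3)) = -(-420 + (3 + 3² + (-18)²)) = -(-420 + (3 + 9 + 324)) = -(-420 + 336) = -1*(-84) = 84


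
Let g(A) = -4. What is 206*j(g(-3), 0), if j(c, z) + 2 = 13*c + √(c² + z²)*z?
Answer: -11124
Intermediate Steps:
j(c, z) = -2 + 13*c + z*√(c² + z²) (j(c, z) = -2 + (13*c + √(c² + z²)*z) = -2 + (13*c + z*√(c² + z²)) = -2 + 13*c + z*√(c² + z²))
206*j(g(-3), 0) = 206*(-2 + 13*(-4) + 0*√((-4)² + 0²)) = 206*(-2 - 52 + 0*√(16 + 0)) = 206*(-2 - 52 + 0*√16) = 206*(-2 - 52 + 0*4) = 206*(-2 - 52 + 0) = 206*(-54) = -11124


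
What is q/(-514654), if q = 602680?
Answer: -301340/257327 ≈ -1.1710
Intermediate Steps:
q/(-514654) = 602680/(-514654) = 602680*(-1/514654) = -301340/257327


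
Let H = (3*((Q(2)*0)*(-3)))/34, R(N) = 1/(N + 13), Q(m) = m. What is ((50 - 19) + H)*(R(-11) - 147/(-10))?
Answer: 2356/5 ≈ 471.20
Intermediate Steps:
R(N) = 1/(13 + N)
H = 0 (H = (3*((2*0)*(-3)))/34 = (3*(0*(-3)))*(1/34) = (3*0)*(1/34) = 0*(1/34) = 0)
((50 - 19) + H)*(R(-11) - 147/(-10)) = ((50 - 19) + 0)*(1/(13 - 11) - 147/(-10)) = (31 + 0)*(1/2 - 147*(-⅒)) = 31*(½ + 147/10) = 31*(76/5) = 2356/5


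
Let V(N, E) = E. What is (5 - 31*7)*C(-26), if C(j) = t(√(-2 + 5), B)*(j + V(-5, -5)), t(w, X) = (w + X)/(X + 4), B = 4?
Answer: 3286 + 1643*√3/2 ≈ 4708.9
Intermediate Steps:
t(w, X) = (X + w)/(4 + X)
C(j) = (½ + √3/8)*(-5 + j) (C(j) = ((4 + √(-2 + 5))/(4 + 4))*(j - 5) = ((4 + √3)/8)*(-5 + j) = (½ + √3/8)*(-5 + j))
(5 - 31*7)*C(-26) = (5 - 31*7)*((-5 - 26)*(4 + √3)/8) = (5 - 217)*((⅛)*(-31)*(4 + √3)) = -212*(-31/2 - 31*√3/8) = 3286 + 1643*√3/2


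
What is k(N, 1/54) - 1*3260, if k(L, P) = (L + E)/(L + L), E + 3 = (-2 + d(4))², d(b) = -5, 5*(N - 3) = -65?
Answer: -16309/5 ≈ -3261.8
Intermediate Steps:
N = -10 (N = 3 + (⅕)*(-65) = 3 - 13 = -10)
E = 46 (E = -3 + (-2 - 5)² = -3 + (-7)² = -3 + 49 = 46)
k(L, P) = (46 + L)/(2*L) (k(L, P) = (L + 46)/(L + L) = (46 + L)/((2*L)) = (46 + L)*(1/(2*L)) = (46 + L)/(2*L))
k(N, 1/54) - 1*3260 = (½)*(46 - 10)/(-10) - 1*3260 = (½)*(-⅒)*36 - 3260 = -9/5 - 3260 = -16309/5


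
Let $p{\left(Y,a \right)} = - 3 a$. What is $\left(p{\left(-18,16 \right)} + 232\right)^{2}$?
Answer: $33856$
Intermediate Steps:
$\left(p{\left(-18,16 \right)} + 232\right)^{2} = \left(\left(-3\right) 16 + 232\right)^{2} = \left(-48 + 232\right)^{2} = 184^{2} = 33856$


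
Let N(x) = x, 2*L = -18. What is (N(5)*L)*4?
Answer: -180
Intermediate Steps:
L = -9 (L = (1/2)*(-18) = -9)
(N(5)*L)*4 = (5*(-9))*4 = -45*4 = -180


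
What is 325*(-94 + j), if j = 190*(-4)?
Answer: -277550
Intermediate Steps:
j = -760
325*(-94 + j) = 325*(-94 - 760) = 325*(-854) = -277550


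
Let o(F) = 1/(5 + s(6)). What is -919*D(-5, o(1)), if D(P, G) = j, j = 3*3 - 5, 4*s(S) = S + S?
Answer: -3676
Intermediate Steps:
s(S) = S/2 (s(S) = (S + S)/4 = (2*S)/4 = S/2)
j = 4 (j = 9 - 5 = 4)
o(F) = 1/8 (o(F) = 1/(5 + (1/2)*6) = 1/(5 + 3) = 1/8)
D(P, G) = 4
-919*D(-5, o(1)) = -919*4 = -3676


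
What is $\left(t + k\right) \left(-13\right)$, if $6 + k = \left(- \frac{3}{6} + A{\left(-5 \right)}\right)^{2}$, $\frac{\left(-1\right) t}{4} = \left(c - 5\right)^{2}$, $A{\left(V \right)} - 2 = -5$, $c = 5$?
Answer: $- \frac{325}{4} \approx -81.25$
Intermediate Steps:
$A{\left(V \right)} = -3$ ($A{\left(V \right)} = 2 - 5 = -3$)
$t = 0$ ($t = - 4 \left(5 - 5\right)^{2} = - 4 \cdot 0^{2} = \left(-4\right) 0 = 0$)
$k = \frac{25}{4}$ ($k = -6 + \left(- \frac{3}{6} - 3\right)^{2} = -6 + \left(\left(-3\right) \frac{1}{6} - 3\right)^{2} = -6 + \left(- \frac{1}{2} - 3\right)^{2} = -6 + \left(- \frac{7}{2}\right)^{2} = -6 + \frac{49}{4} = \frac{25}{4} \approx 6.25$)
$\left(t + k\right) \left(-13\right) = \left(0 + \frac{25}{4}\right) \left(-13\right) = \frac{25}{4} \left(-13\right) = - \frac{325}{4}$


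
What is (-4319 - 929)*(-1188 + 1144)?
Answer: 230912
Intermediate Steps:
(-4319 - 929)*(-1188 + 1144) = -5248*(-44) = 230912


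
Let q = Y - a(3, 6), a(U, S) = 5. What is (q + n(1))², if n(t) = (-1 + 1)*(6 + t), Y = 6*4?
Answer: 361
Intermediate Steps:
Y = 24
q = 19 (q = 24 - 1*5 = 24 - 5 = 19)
n(t) = 0 (n(t) = 0*(6 + t) = 0)
(q + n(1))² = (19 + 0)² = 19² = 361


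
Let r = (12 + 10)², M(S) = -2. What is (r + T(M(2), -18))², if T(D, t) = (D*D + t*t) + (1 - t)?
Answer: 690561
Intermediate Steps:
T(D, t) = 1 + D² + t² - t (T(D, t) = (D² + t²) + (1 - t) = 1 + D² + t² - t)
r = 484 (r = 22² = 484)
(r + T(M(2), -18))² = (484 + (1 + (-2)² + (-18)² - 1*(-18)))² = (484 + (1 + 4 + 324 + 18))² = (484 + 347)² = 831² = 690561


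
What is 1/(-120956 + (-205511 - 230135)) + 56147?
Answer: 31251532493/556602 ≈ 56147.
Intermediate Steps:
1/(-120956 + (-205511 - 230135)) + 56147 = 1/(-120956 - 435646) + 56147 = 1/(-556602) + 56147 = -1/556602 + 56147 = 31251532493/556602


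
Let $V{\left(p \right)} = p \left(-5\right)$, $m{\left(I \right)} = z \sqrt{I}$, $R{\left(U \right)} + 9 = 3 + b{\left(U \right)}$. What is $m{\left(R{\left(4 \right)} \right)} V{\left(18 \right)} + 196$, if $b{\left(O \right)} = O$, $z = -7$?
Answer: $196 + 630 i \sqrt{2} \approx 196.0 + 890.95 i$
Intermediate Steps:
$R{\left(U \right)} = -6 + U$ ($R{\left(U \right)} = -9 + \left(3 + U\right) = -6 + U$)
$m{\left(I \right)} = - 7 \sqrt{I}$
$V{\left(p \right)} = - 5 p$
$m{\left(R{\left(4 \right)} \right)} V{\left(18 \right)} + 196 = - 7 \sqrt{-6 + 4} \left(\left(-5\right) 18\right) + 196 = - 7 \sqrt{-2} \left(-90\right) + 196 = - 7 i \sqrt{2} \left(-90\right) + 196 = 630 i \sqrt{2} + 196 = 196 + 630 i \sqrt{2}$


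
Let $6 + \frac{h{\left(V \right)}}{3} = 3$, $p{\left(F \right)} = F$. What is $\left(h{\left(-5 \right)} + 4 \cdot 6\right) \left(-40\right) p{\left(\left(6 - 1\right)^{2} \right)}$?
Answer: $-15000$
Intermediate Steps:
$h{\left(V \right)} = -9$ ($h{\left(V \right)} = -18 + 3 \cdot 3 = -18 + 9 = -9$)
$\left(h{\left(-5 \right)} + 4 \cdot 6\right) \left(-40\right) p{\left(\left(6 - 1\right)^{2} \right)} = \left(-9 + 4 \cdot 6\right) \left(-40\right) \left(6 - 1\right)^{2} = \left(-9 + 24\right) \left(-40\right) 5^{2} = 15 \left(-40\right) 25 = \left(-600\right) 25 = -15000$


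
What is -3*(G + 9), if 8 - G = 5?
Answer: -36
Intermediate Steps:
G = 3 (G = 8 - 1*5 = 8 - 5 = 3)
-3*(G + 9) = -3*(3 + 9) = -3*12 = -36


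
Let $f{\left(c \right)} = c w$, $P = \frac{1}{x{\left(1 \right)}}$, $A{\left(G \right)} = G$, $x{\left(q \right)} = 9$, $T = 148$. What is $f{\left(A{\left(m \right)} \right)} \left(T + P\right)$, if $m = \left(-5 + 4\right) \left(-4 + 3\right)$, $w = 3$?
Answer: $\frac{1333}{3} \approx 444.33$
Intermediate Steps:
$m = 1$ ($m = \left(-1\right) \left(-1\right) = 1$)
$P = \frac{1}{9} \approx 0.11111$
$f{\left(c \right)} = 3 c$ ($f{\left(c \right)} = c 3 = 3 c$)
$f{\left(A{\left(m \right)} \right)} \left(T + P\right) = 3 \cdot 1 \left(148 + \frac{1}{9}\right) = 3 \cdot \frac{1333}{9} = \frac{1333}{3}$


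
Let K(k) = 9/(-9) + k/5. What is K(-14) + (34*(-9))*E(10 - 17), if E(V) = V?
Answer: 10691/5 ≈ 2138.2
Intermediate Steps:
K(k) = -1 + k/5 (K(k) = 9*(-⅑) + k*(⅕) = -1 + k/5)
K(-14) + (34*(-9))*E(10 - 17) = (-1 + (⅕)*(-14)) + (34*(-9))*(10 - 17) = (-1 - 14/5) - 306*(-7) = -19/5 + 2142 = 10691/5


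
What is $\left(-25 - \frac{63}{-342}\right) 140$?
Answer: $- \frac{66010}{19} \approx -3474.2$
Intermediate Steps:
$\left(-25 - \frac{63}{-342}\right) 140 = \left(-25 - - \frac{7}{38}\right) 140 = \left(-25 + \frac{7}{38}\right) 140 = \left(- \frac{943}{38}\right) 140 = - \frac{66010}{19}$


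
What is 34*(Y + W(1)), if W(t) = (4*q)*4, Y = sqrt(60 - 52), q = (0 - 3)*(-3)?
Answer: 4896 + 68*sqrt(2) ≈ 4992.2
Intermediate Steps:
q = 9 (q = -3*(-3) = 9)
Y = 2*sqrt(2) (Y = sqrt(8) = 2*sqrt(2) ≈ 2.8284)
W(t) = 144 (W(t) = (4*9)*4 = 36*4 = 144)
34*(Y + W(1)) = 34*(2*sqrt(2) + 144) = 34*(144 + 2*sqrt(2)) = 4896 + 68*sqrt(2)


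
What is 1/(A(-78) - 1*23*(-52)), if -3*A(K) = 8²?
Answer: 3/3524 ≈ 0.00085131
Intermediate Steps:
A(K) = -64/3 (A(K) = -⅓*8² = -⅓*64 = -64/3)
1/(A(-78) - 1*23*(-52)) = 1/(-64/3 - 1*23*(-52)) = 1/(-64/3 - 23*(-52)) = 1/(-64/3 + 1196) = 1/(3524/3) = 3/3524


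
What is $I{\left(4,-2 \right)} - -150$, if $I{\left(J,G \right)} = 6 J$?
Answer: $174$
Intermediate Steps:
$I{\left(4,-2 \right)} - -150 = 6 \cdot 4 - -150 = 24 + 150 = 174$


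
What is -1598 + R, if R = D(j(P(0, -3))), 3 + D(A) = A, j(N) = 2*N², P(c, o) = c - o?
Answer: -1583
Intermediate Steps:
D(A) = -3 + A
R = 15 (R = -3 + 2*(0 - 1*(-3))² = -3 + 2*(0 + 3)² = -3 + 2*3² = -3 + 2*9 = -3 + 18 = 15)
-1598 + R = -1598 + 15 = -1583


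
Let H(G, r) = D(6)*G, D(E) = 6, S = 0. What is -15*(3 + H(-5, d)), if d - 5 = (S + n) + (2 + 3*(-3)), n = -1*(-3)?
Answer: 405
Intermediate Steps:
n = 3
d = 1 (d = 5 + ((0 + 3) + (2 + 3*(-3))) = 5 + (3 + (2 - 9)) = 5 + (3 - 7) = 5 - 4 = 1)
H(G, r) = 6*G
-15*(3 + H(-5, d)) = -15*(3 + 6*(-5)) = -15*(3 - 30) = -15*(-27) = 405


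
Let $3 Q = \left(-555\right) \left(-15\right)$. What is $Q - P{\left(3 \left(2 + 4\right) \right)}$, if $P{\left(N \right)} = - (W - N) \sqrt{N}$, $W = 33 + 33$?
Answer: $2775 + 144 \sqrt{2} \approx 2978.6$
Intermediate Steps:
$W = 66$
$P{\left(N \right)} = \sqrt{N} \left(-66 + N\right)$ ($P{\left(N \right)} = - (66 - N) \sqrt{N} = \left(-66 + N\right) \sqrt{N} = \sqrt{N} \left(-66 + N\right)$)
$Q = 2775$ ($Q = \frac{\left(-555\right) \left(-15\right)}{3} = \frac{1}{3} \cdot 8325 = 2775$)
$Q - P{\left(3 \left(2 + 4\right) \right)} = 2775 - \sqrt{3 \left(2 + 4\right)} \left(-66 + 3 \left(2 + 4\right)\right) = 2775 - \sqrt{3 \cdot 6} \left(-66 + 3 \cdot 6\right) = 2775 - \sqrt{18} \left(-66 + 18\right) = 2775 - 3 \sqrt{2} \left(-48\right) = 2775 - - 144 \sqrt{2} = 2775 + 144 \sqrt{2}$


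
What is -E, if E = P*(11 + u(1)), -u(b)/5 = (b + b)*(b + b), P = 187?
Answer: 1683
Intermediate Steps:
u(b) = -20*b² (u(b) = -5*(b + b)*(b + b) = -5*2*b*2*b = -20*b²)
E = -1683 (E = 187*(11 - 20*1²) = 187*(11 - 20*1) = 187*(11 - 20) = 187*(-9) = -1683)
-E = -1*(-1683) = 1683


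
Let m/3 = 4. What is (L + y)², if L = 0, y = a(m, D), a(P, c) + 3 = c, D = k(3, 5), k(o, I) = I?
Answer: 4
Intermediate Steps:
D = 5
m = 12 (m = 3*4 = 12)
a(P, c) = -3 + c
y = 2 (y = -3 + 5 = 2)
(L + y)² = (0 + 2)² = 2² = 4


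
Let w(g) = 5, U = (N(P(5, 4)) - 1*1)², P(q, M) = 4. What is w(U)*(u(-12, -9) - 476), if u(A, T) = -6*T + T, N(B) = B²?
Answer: -2155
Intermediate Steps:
u(A, T) = -5*T
U = 225 (U = (4² - 1*1)² = (16 - 1)² = 15² = 225)
w(U)*(u(-12, -9) - 476) = 5*(-5*(-9) - 476) = 5*(45 - 476) = 5*(-431) = -2155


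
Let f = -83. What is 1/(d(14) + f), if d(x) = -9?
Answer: -1/92 ≈ -0.010870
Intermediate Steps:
1/(d(14) + f) = 1/(-9 - 83) = 1/(-92) = -1/92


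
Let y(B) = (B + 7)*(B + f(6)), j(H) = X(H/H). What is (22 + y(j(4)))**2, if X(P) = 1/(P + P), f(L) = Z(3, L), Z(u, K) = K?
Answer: 80089/16 ≈ 5005.6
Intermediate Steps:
f(L) = L
X(P) = 1/(2*P)
j(H) = 1/2 (j(H) = 1/(2*((H/H))) = (1/2)/1 = (1/2)*1 = 1/2)
y(B) = (6 + B)*(7 + B) (y(B) = (B + 7)*(B + 6) = (7 + B)*(6 + B) = (6 + B)*(7 + B))
(22 + y(j(4)))**2 = (22 + (42 + (1/2)**2 + 13*(1/2)))**2 = (22 + (42 + 1/4 + 13/2))**2 = (22 + 195/4)**2 = (283/4)**2 = 80089/16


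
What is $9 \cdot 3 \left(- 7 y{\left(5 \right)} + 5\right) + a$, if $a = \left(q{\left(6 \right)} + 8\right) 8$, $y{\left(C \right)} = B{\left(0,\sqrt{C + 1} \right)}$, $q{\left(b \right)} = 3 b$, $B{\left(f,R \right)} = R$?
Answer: $343 - 189 \sqrt{6} \approx -119.95$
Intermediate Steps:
$y{\left(C \right)} = \sqrt{1 + C}$ ($y{\left(C \right)} = \sqrt{C + 1} = \sqrt{1 + C}$)
$a = 208$ ($a = \left(3 \cdot 6 + 8\right) 8 = \left(18 + 8\right) 8 = 26 \cdot 8 = 208$)
$9 \cdot 3 \left(- 7 y{\left(5 \right)} + 5\right) + a = 9 \cdot 3 \left(- 7 \sqrt{1 + 5} + 5\right) + 208 = 27 \left(- 7 \sqrt{6} + 5\right) + 208 = 27 \left(5 - 7 \sqrt{6}\right) + 208 = \left(135 - 189 \sqrt{6}\right) + 208 = 343 - 189 \sqrt{6}$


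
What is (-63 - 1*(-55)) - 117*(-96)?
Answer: 11224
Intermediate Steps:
(-63 - 1*(-55)) - 117*(-96) = (-63 + 55) + 11232 = -8 + 11232 = 11224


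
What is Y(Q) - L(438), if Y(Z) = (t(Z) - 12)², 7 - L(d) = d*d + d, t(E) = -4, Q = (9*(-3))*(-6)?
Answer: 192531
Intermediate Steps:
Q = 162 (Q = -27*(-6) = 162)
L(d) = 7 - d - d² (L(d) = 7 - (d*d + d) = 7 - (d² + d) = 7 - (d + d²) = 7 + (-d - d²) = 7 - d - d²)
Y(Z) = 256 (Y(Z) = (-4 - 12)² = (-16)² = 256)
Y(Q) - L(438) = 256 - (7 - 1*438 - 1*438²) = 256 - (7 - 438 - 1*191844) = 256 - (7 - 438 - 191844) = 256 - 1*(-192275) = 256 + 192275 = 192531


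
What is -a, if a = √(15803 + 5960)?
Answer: -√21763 ≈ -147.52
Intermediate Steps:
a = √21763 ≈ 147.52
-a = -√21763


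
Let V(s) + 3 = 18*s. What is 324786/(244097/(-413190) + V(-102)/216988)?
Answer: -14559713326425960/26862988123 ≈ -5.4200e+5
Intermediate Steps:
V(s) = -3 + 18*s
324786/(244097/(-413190) + V(-102)/216988) = 324786/(244097/(-413190) + (-3 + 18*(-102))/216988) = 324786/(244097*(-1/413190) + (-3 - 1836)*(1/216988)) = 324786/(-244097/413190 - 1839*1/216988) = 324786/(-244097/413190 - 1839/216988) = 324786/(-26862988123/44828635860) = 324786*(-44828635860/26862988123) = -14559713326425960/26862988123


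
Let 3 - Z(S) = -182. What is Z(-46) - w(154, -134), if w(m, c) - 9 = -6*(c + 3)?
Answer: -610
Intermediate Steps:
Z(S) = 185 (Z(S) = 3 - 1*(-182) = 3 + 182 = 185)
w(m, c) = -9 - 6*c (w(m, c) = 9 - 6*(c + 3) = 9 - 6*(3 + c) = 9 + (-18 - 6*c) = -9 - 6*c)
Z(-46) - w(154, -134) = 185 - (-9 - 6*(-134)) = 185 - (-9 + 804) = 185 - 1*795 = 185 - 795 = -610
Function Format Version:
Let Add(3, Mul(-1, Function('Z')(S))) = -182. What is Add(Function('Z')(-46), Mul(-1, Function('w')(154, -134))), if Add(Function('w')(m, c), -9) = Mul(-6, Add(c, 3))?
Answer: -610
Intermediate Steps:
Function('Z')(S) = 185 (Function('Z')(S) = Add(3, Mul(-1, -182)) = Add(3, 182) = 185)
Function('w')(m, c) = Add(-9, Mul(-6, c)) (Function('w')(m, c) = Add(9, Mul(-6, Add(c, 3))) = Add(9, Mul(-6, Add(3, c))) = Add(9, Add(-18, Mul(-6, c))) = Add(-9, Mul(-6, c)))
Add(Function('Z')(-46), Mul(-1, Function('w')(154, -134))) = Add(185, Mul(-1, Add(-9, Mul(-6, -134)))) = Add(185, Mul(-1, Add(-9, 804))) = Add(185, Mul(-1, 795)) = Add(185, -795) = -610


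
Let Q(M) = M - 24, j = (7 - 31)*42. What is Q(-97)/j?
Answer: 121/1008 ≈ 0.12004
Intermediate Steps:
j = -1008 (j = -24*42 = -1008)
Q(M) = -24 + M
Q(-97)/j = (-24 - 97)/(-1008) = -121*(-1/1008) = 121/1008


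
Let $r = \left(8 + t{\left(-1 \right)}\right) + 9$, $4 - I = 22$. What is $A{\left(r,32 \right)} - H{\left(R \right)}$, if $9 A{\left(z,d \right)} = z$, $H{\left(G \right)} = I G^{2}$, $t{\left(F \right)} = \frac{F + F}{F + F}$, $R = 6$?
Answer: $650$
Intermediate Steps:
$I = -18$ ($I = 4 - 22 = -18$)
$t{\left(F \right)} = 1$ ($t{\left(F \right)} = \frac{2 F}{2 F} = 2 F \frac{1}{2 F} = 1$)
$r = 18$ ($r = \left(8 + 1\right) + 9 = 9 + 9 = 18$)
$H{\left(G \right)} = - 18 G^{2}$
$A{\left(z,d \right)} = \frac{z}{9}$
$A{\left(r,32 \right)} - H{\left(R \right)} = \frac{1}{9} \cdot 18 - - 18 \cdot 6^{2} = 2 - \left(-18\right) 36 = 2 - -648 = 2 + 648 = 650$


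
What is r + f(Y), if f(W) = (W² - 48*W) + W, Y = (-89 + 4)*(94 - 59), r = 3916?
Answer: 8994366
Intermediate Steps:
Y = -2975 (Y = -85*35 = -2975)
f(W) = W² - 47*W
r + f(Y) = 3916 - 2975*(-47 - 2975) = 3916 - 2975*(-3022) = 3916 + 8990450 = 8994366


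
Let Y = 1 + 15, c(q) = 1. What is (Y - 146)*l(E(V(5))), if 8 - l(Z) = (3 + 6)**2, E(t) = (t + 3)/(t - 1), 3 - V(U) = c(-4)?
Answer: 9490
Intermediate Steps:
V(U) = 2 (V(U) = 3 - 1*1 = 3 - 1 = 2)
E(t) = (3 + t)/(-1 + t)
Y = 16
l(Z) = -73 (l(Z) = 8 - (3 + 6)**2 = 8 - 1*9**2 = 8 - 1*81 = 8 - 81 = -73)
(Y - 146)*l(E(V(5))) = (16 - 146)*(-73) = -130*(-73) = 9490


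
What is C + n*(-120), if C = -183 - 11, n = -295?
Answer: 35206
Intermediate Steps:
C = -194
C + n*(-120) = -194 - 295*(-120) = -194 + 35400 = 35206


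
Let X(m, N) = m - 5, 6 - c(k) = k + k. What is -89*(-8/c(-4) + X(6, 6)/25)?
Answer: 8277/175 ≈ 47.297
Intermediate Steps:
c(k) = 6 - 2*k (c(k) = 6 - (k + k) = 6 - 2*k)
X(m, N) = -5 + m
-89*(-8/c(-4) + X(6, 6)/25) = -89*(-8/(6 - 2*(-4)) + (-5 + 6)/25) = -89*(-8/(6 + 8) + 1*(1/25)) = -89*(-8/14 + 1/25) = -89*(-8*1/14 + 1/25) = -89*(-4/7 + 1/25) = -89*(-93/175) = 8277/175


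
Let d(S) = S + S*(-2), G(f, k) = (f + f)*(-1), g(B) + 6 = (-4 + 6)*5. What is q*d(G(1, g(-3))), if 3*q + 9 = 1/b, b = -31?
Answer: -560/93 ≈ -6.0215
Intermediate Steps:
g(B) = 4 (g(B) = -6 + (-4 + 6)*5 = -6 + 2*5 = -6 + 10 = 4)
G(f, k) = -2*f (G(f, k) = (2*f)*(-1) = -2*f)
q = -280/93 (q = -3 + (1/3)/(-31) = -3 + (1/3)*(-1/31) = -3 - 1/93 = -280/93 ≈ -3.0108)
d(S) = -S (d(S) = S - 2*S = -S)
q*d(G(1, g(-3))) = -(-280)*(-2*1)/93 = -(-280)*(-2)/93 = -280/93*2 = -560/93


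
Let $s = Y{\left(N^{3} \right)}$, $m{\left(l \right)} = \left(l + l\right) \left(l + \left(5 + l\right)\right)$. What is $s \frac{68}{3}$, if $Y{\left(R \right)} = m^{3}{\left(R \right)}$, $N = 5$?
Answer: $5872570312500000$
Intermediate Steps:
$m{\left(l \right)} = 2 l \left(5 + 2 l\right)$
$Y{\left(R \right)} = 8 R^{3} \left(5 + 2 R\right)^{3}$ ($Y{\left(R \right)} = \left(2 R \left(5 + 2 R\right)\right)^{3} = 8 R^{3} \left(5 + 2 R\right)^{3}$)
$s = 259083984375000$ ($s = 8 \left(5^{3}\right)^{3} \left(5 + 2 \cdot 5^{3}\right)^{3} = 8 \cdot 125^{3} \left(5 + 2 \cdot 125\right)^{3} = 8 \cdot 1953125 \left(5 + 250\right)^{3} = 8 \cdot 1953125 \cdot 255^{3} = 8 \cdot 1953125 \cdot 16581375 = 259083984375000$)
$s \frac{68}{3} = 259083984375000 \cdot \frac{68}{3} = 5872570312500000$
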